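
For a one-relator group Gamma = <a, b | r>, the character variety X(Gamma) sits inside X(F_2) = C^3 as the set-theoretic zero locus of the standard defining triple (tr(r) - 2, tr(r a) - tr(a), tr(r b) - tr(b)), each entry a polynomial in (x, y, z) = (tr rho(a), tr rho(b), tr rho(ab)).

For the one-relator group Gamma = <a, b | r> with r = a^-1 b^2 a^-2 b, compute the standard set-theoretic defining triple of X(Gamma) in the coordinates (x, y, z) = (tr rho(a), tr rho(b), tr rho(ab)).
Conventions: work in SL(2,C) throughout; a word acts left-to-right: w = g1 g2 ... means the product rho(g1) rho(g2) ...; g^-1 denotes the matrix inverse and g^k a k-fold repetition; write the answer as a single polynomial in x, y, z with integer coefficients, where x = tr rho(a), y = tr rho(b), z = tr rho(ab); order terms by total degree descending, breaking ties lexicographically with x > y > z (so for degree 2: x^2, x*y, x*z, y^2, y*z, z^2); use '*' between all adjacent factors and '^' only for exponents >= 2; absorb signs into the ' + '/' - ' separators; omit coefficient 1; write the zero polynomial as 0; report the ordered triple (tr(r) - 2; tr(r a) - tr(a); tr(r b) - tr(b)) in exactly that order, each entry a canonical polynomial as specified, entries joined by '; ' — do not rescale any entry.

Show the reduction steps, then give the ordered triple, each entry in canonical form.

tr(b^2) = tr(b)*tr(b) - tr(1) = y^2 - 2
use: tr(b^3) = tr(b)*tr(b^2) - tr(b) = y^3 - 3*y
tr(a b^2) = tr(b)*tr(a b) - tr(a) = y*z - x
use: tr(b^3 a) = tr(b)*tr(a b^2) - tr(a b) = y^2*z - x*y - z
tr(b^2 a^-1 b) = tr(b^3)*tr(a) - tr(b^3 a) = x*y^3 - y^2*z - 2*x*y + z
use: tr(a b a b) = tr(a b)*tr(a b) - tr(1)   [split at repeated a] = z^2 - 2
tr(a b a) = tr(a)*tr(b a) - tr(b) = x*z - y
tr(b a b^2 a) = tr(b)*tr(a b a b) - tr(a b a) = y*z^2 - x*z - y
tr(b^2 a^-1 b a) = tr(b a b^2)*tr(a) - tr(b a b^2 a) = x*y^2*z - x^2*y - y*z^2 + y
tr(b a^-1 b^2 a^-1) = tr(b^2 a^-1 b)*tr(a) - tr(b^2 a^-1 b a) = x^2*y^3 - 2*x*y^2*z - x^2*y + y*z^2 + x*z - y
tr(a^-1 b^2 a^-2 b) = tr(b a^-1 b^2 a^-1)*tr(a) - tr(b a^-1 b^2) = x^3*y^3 - 2*x^2*y^2*z - x^3*y - x*y^3 + x*y*z^2 + x^2*z + y^2*z + x*y - z
tr(b^2 a^-2 b) = tr(b^3 a^-1)*tr(a) - tr(b^3)  (eliminate a^-1) = x^2*y^3 - x*y^2*z - 2*x^2*y - y^3 + x*z + 3*y
use: tr(b^4) = tr(b)*tr(b^3) - tr(b^2)  (reduce the b square) = y^4 - 4*y^2 + 2
apply: tr(b^4 a) = tr(b)*tr(b^2 a b) - tr(b^2 a)  (reduce the b square) = y^3*z - x*y^2 - 2*y*z + x
tr(b^2 a^-1 b^2) = tr(b^4)*tr(a) - tr(b^4 a)  (eliminate a^-1) = x*y^4 - y^3*z - 3*x*y^2 + 2*y*z + x
use: tr(a^2) = tr(a)*tr(a) - tr(1)  (reduce the a square) = x^2 - 2
apply: tr(a b^2 a) = tr(b)*tr(a^2 b) - tr(a^2)  (reduce the b square) = x*y*z - x^2 - y^2 + 2
tr(b^2 a b^2 a) = tr(b)*tr(a b^2 a b) - tr(a b^2 a)  (reduce the b square) = y^2*z^2 - 2*x*y*z + x^2 - 2
tr(b^2 a^-1 b^2 a) = tr(b^2 a b^2)*tr(a) - tr(b^2 a b^2 a)  (eliminate a^-1) = x*y^3*z - x^2*y^2 - y^2*z^2 + 2
apply: tr(b^2 a^-1 b^2 a^-1) = tr(b^2 a^-1 b^2)*tr(a) - tr(b^2 a^-1 b^2 a)  (eliminate a^-1) = x^2*y^4 - 2*x*y^3*z - 2*x^2*y^2 + y^2*z^2 + 2*x*y*z + x^2 - 2
tr(a^-1 b^2 a^-2 b^2) = tr(b^2 a^-1 b^2 a^-1)*tr(a) - tr(b^2 a^-1 b^2)  (eliminate a^-1) = x^3*y^4 - 2*x^2*y^3*z - 2*x^3*y^2 - x*y^4 + x*y^2*z^2 + 2*x^2*y*z + y^3*z + x^3 + 3*x*y^2 - 2*y*z - 3*x
assemble the triple (tr(r) - 2; tr(r a) - x; tr(r b) - y)

x^3*y^3 - 2*x^2*y^2*z - x^3*y - x*y^3 + x*y*z^2 + x^2*z + y^2*z + x*y - z - 2; x^2*y^3 - x*y^2*z - 2*x^2*y - y^3 + x*z - x + 3*y; x^3*y^4 - 2*x^2*y^3*z - 2*x^3*y^2 - x*y^4 + x*y^2*z^2 + 2*x^2*y*z + y^3*z + x^3 + 3*x*y^2 - 2*y*z - 3*x - y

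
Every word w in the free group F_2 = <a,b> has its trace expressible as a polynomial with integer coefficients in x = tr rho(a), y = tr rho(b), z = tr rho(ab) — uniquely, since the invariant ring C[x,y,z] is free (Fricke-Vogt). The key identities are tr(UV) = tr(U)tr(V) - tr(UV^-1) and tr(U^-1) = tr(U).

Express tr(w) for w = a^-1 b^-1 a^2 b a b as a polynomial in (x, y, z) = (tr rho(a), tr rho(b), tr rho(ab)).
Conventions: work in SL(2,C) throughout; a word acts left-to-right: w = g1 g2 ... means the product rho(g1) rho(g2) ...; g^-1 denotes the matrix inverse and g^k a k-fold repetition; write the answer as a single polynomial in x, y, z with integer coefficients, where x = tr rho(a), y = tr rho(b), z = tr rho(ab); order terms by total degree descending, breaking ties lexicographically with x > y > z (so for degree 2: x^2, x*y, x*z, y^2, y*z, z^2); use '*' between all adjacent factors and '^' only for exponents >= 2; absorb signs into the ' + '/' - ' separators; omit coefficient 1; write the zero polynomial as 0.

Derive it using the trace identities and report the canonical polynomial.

tr(b a^2) = tr(a) * tr(b a) - tr(b)  (reduce the a square) = x*z - y
tr(a^2 b a) = tr(a) * tr(b a^2) - tr(b a)  (reduce the a square) = x^2*z - x*y - z
tr(b a b a) = tr(b a) * tr(b a) - tr(1)  (split on b) = z^2 - 2
tr(b a b) = tr(b) * tr(a b) - tr(a)  (reduce the b square) = y*z - x
tr(b a b a^2) = tr(a) * tr(b a b a) - tr(b a b)  (reduce the a square) = x*z^2 - y*z - x
use: tr(a^2 b a b a) = tr(a) * tr(b a b a^2) - tr(b a b a)  (reduce the a square) = x^2*z^2 - x*y*z - x^2 - z^2 + 2
use: tr(b a b a b a) = tr(b a b a) * tr(b a) - tr(a b)  (split on b) = z^3 - 3*z
use: tr(b a b a b) = tr(b) * tr(a b a b) - tr(a b a)  (reduce the b square) = y*z^2 - x*z - y
tr(a^2 b a b a b) = tr(a) * tr(b a b a b a) - tr(b a b a b)  (reduce the a square) = x*z^3 - y*z^2 - 2*x*z + y
tr(b^-1 a^2 b a b a) = tr(a^2 b a b a) * tr(b) - tr(a^2 b a b a b)  (eliminate b^-1) = x^2*y*z^2 - x*y^2*z - x*z^3 - x^2*y + 2*x*z + y
apply: tr(a^-1 b^-1 a^2 b a b) = tr(b^-1 a^2 b a b) * tr(a) - tr(b^-1 a^2 b a b a)  (eliminate a^-1) = -x^2*y*z^2 + x^3*z + x*y^2*z + x*z^3 - 3*x*z - y

-x^2*y*z^2 + x^3*z + x*y^2*z + x*z^3 - 3*x*z - y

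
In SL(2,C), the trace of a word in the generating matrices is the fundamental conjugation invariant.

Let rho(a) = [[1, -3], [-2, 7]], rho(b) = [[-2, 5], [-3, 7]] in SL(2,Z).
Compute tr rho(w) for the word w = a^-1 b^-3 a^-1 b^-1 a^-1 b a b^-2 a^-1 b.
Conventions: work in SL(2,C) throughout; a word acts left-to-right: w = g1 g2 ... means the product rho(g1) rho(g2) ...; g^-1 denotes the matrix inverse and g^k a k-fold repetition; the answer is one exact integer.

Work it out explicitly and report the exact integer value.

-575437610

rho(a^-1) = [[7, 3], [2, 1]]
... * rho(b^-1) = [[7, -5], [3, -2]]  ->  [[58, -41], [17, -12]]
... * rho(b^-1) = [[7, -5], [3, -2]]  ->  [[283, -208], [83, -61]]
... * rho(b^-1) = [[7, -5], [3, -2]]  ->  [[1357, -999], [398, -293]]
... * rho(a^-1) = [[7, 3], [2, 1]]  ->  [[7501, 3072], [2200, 901]]
... * rho(b^-1) = [[7, -5], [3, -2]]  ->  [[61723, -43649], [18103, -12802]]
... * rho(a^-1) = [[7, 3], [2, 1]]  ->  [[344763, 141520], [101117, 41507]]
... * rho(b) = [[-2, 5], [-3, 7]]  ->  [[-1114086, 2714455], [-326755, 796134]]
... * rho(a) = [[1, -3], [-2, 7]]  ->  [[-6542996, 22343443], [-1919023, 6553203]]
... * rho(b^-1) = [[7, -5], [3, -2]]  ->  [[21229357, -11971906], [6226448, -3511291]]
... * rho(b^-1) = [[7, -5], [3, -2]]  ->  [[112689781, -82202973], [33051263, -24109658]]
... * rho(a^-1) = [[7, 3], [2, 1]]  ->  [[624422521, 255866370], [183139525, 75044131]]
... * rho(b) = [[-2, 5], [-3, 7]]  ->  [[-2016444152, 4913177195], [-591411443, 1441006542]]
tr = -2016444152 + 1441006542 = -575437610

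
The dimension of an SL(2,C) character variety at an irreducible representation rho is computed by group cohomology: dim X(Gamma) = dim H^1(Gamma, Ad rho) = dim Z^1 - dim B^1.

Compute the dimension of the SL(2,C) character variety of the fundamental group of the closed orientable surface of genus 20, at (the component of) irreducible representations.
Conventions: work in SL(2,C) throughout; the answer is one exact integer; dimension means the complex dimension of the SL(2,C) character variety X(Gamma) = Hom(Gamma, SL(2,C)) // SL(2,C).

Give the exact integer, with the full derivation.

114

pi_1 of the closed genus-20 surface has 40 generators bound by the single product-of-commutators relator.
Unconstrained cocycle data is one sl_2 vector per generator (120 dimensions), cut by the relator condition d_2(z) = 0.
H^2 = coker(d_2) is dual to H^0 = 0 at irreducible rho (Poincare duality), so d_2 is onto: dim Z^1 = 117.
As always at irreducible rho, dim B^1 = 3.
dim H^1 = 117 - 3 = 114 = dim X.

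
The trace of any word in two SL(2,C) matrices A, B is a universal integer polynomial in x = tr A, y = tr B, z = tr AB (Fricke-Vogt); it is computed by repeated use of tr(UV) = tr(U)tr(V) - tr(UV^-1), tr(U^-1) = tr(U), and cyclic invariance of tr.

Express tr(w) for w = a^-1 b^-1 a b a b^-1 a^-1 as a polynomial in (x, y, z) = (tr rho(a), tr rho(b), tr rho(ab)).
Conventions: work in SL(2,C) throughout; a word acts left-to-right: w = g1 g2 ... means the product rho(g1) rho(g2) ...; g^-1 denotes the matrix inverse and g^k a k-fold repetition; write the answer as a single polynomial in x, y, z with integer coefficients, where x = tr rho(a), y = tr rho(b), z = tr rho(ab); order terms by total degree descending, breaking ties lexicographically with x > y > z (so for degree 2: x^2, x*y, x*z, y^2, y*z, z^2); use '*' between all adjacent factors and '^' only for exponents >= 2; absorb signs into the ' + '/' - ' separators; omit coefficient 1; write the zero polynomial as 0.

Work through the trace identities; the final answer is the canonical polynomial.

tr(a b a) = tr(a)*tr(b a) - tr(b) = x*z - y
tr(a b a b) = tr(b a)*tr(b a) - tr(1)   [split at repeated b] = z^2 - 2
tr(b a b^-1 a) = tr(a b a)*tr(b) - tr(a b a b) = x*y*z - y^2 - z^2 + 2
tr(b a b^-1 a^-1) = tr(b a b^-1)*tr(a) - tr(b a b^-1 a) = -x*y*z + x^2 + y^2 + z^2 - 2
tr(b a b) = tr(b)*tr(a b) - tr(a) = y*z - x
tr(a^-1 b a b) = tr(b a b)*tr(a) - tr(b a b a) = x*y*z - x^2 - z^2 + 2
tr(b a b a b) = tr(b)*tr(a b a b) - tr(a b a) = y*z^2 - x*z - y
tr(b a b a b a) = tr(a b)*tr(a b a b) - tr(a^-1 b^-1)   [split at repeated a] = z^3 - 3*z
tr(a^-1 b a b a b) = tr(b a b a b)*tr(a) - tr(b a b a b a) = x*y*z^2 - x^2*z - z^3 - x*y + 3*z
tr(a^-2 b a b a b) = tr(a^-1 b a b a b)*tr(a) - tr(a^-1 b a b a b a) = x^2*y*z^2 - x^3*z - x*z^3 - x^2*y - y*z^2 + 4*x*z + y
tr(a b a b^-1 a^-2 b) = tr(a^-2 b a b a)*tr(b) - tr(a^-2 b a b a b) = -x^2*y*z^2 + x^3*z + x*y^2*z + x*z^3 - 4*x*z + y
tr(a^-1 b^-1 a b a b^-1 a^-1) = tr(a b a b^-1 a^-2)*tr(b) - tr(a b a b^-1 a^-2 b) = x^2*y*z^2 - x^3*z - 2*x*y^2*z - x*z^3 + x^2*y + y^3 + y*z^2 + 4*x*z - 3*y

x^2*y*z^2 - x^3*z - 2*x*y^2*z - x*z^3 + x^2*y + y^3 + y*z^2 + 4*x*z - 3*y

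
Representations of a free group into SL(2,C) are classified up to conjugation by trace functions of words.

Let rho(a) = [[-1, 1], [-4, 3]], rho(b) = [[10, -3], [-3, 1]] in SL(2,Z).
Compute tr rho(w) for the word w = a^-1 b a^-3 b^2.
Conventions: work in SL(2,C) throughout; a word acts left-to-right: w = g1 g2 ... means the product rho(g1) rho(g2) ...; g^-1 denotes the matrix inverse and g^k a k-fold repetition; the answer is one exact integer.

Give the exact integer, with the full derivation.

rho(a^-1) = [[3, -1], [4, -1]]
... * rho(b) = [[10, -3], [-3, 1]]  ->  [[33, -10], [43, -13]]
... * rho(a^-1) = [[3, -1], [4, -1]]  ->  [[59, -23], [77, -30]]
... * rho(a^-1) = [[3, -1], [4, -1]]  ->  [[85, -36], [111, -47]]
... * rho(a^-1) = [[3, -1], [4, -1]]  ->  [[111, -49], [145, -64]]
... * rho(b) = [[10, -3], [-3, 1]]  ->  [[1257, -382], [1642, -499]]
... * rho(b) = [[10, -3], [-3, 1]]  ->  [[13716, -4153], [17917, -5425]]
tr = 13716 + -5425 = 8291

8291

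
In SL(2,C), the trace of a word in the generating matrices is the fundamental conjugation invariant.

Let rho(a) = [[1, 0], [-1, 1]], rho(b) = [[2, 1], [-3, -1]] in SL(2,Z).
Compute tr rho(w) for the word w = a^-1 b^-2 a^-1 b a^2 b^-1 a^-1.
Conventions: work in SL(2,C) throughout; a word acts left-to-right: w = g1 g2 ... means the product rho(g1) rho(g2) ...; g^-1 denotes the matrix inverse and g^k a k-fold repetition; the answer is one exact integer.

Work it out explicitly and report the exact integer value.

rho(a^-1) = [[1, 0], [1, 1]]
... * rho(b^-1) = [[-1, -1], [3, 2]]  ->  [[-1, -1], [2, 1]]
... * rho(b^-1) = [[-1, -1], [3, 2]]  ->  [[-2, -1], [1, 0]]
... * rho(a^-1) = [[1, 0], [1, 1]]  ->  [[-3, -1], [1, 0]]
... * rho(b) = [[2, 1], [-3, -1]]  ->  [[-3, -2], [2, 1]]
... * rho(a) = [[1, 0], [-1, 1]]  ->  [[-1, -2], [1, 1]]
... * rho(a) = [[1, 0], [-1, 1]]  ->  [[1, -2], [0, 1]]
... * rho(b^-1) = [[-1, -1], [3, 2]]  ->  [[-7, -5], [3, 2]]
... * rho(a^-1) = [[1, 0], [1, 1]]  ->  [[-12, -5], [5, 2]]
tr = -12 + 2 = -10

-10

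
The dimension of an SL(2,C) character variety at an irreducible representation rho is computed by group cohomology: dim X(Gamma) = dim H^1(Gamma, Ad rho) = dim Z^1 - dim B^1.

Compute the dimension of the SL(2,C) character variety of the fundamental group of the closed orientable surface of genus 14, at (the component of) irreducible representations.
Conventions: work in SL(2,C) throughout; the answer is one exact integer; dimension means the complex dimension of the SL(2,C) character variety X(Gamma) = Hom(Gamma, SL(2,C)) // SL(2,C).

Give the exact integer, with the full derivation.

The genus-14 surface group: 2g = 28 generators, one relator prod [a_i, b_i].
Before the relator condition, cocycle space has dim 3*28 = 84.
At an irreducible rho, H^2 = coker(d_2) vanishes (Poincare duality: H^2 is dual to H^0 = invariants = 0), so d_2 is surjective onto sl_2 and dim Z^1 = 84 - 3 = 81.
Coboundaries contribute dim B^1 = 3 (injective at irreducible rho).
dim X = dim H^1 = 81 - 3 = 78.

78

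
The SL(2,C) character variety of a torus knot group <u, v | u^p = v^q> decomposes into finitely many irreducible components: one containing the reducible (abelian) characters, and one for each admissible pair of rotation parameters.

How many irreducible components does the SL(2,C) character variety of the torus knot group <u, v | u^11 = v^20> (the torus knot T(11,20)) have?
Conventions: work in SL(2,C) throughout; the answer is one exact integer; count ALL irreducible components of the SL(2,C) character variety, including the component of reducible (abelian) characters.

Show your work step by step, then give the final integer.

For T(11,20): irreducibility forces the central element u^11 = v^20 to one of +I, -I.
So on each irreducible component the traces are pinned: tr(u) = 2*cos(pi*alpha/11) with 1 <= alpha <= 10, tr(v) = 2*cos(pi*beta/20) with 1 <= beta <= 19.
u^11 = (-1)^alpha I and v^20 = (-1)^beta I must agree, so alpha and beta have equal parity.
Counting: 5 odd alphas x 10 odd betas + 5 even alphas x 9 even betas = 50 + 45 = 95.
That is 95 components of irreducible characters, and with the reducible (abelian) component the total is 96.

96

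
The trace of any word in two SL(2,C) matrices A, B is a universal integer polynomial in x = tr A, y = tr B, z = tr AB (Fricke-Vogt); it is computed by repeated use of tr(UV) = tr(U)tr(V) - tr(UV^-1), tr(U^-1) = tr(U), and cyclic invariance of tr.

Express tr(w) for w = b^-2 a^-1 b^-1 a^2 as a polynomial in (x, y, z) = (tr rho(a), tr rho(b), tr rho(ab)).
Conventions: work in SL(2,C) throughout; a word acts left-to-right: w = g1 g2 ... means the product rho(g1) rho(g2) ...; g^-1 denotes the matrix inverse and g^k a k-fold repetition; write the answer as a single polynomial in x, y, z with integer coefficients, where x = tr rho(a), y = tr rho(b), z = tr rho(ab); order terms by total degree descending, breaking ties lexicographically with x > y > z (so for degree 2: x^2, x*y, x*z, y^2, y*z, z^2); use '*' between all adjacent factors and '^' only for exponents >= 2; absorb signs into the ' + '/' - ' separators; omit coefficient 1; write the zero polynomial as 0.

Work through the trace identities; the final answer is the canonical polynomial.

x^2*y^2*z - x^3*y - x*y*z^2 - y^2*z + 2*x*y + z

tr(a^2) = tr(a) * tr(a) - tr(1) = x^2 - 2
tr(a^2 b) = tr(a) * tr(b a) - tr(b) = x*z - y
tr(a^2 b^-1) = tr(a^2) * tr(b) - tr(a^2 b) = x^2*y - x*z - y
tr(b^-2 a^2) = tr(a^2 b^-1) * tr(b) - tr(a^2) = x^2*y^2 - x*y*z - x^2 - y^2 + 2
tr(b^-1 a^2 b^-2) = tr(b^-2 a^2) * tr(b) - tr(b^-2 a^2 b) = x^2*y^3 - x*y^2*z - 2*x^2*y - y^3 + x*z + 3*y
tr(a^3) = tr(a) * tr(a^2) - tr(a) = x^3 - 3*x
tr(a^3 b) = tr(a) * tr(a b a) - tr(a b) = x^2*z - x*y - z
tr(a^2 b^-1 a) = tr(a^3) * tr(b) - tr(a^3 b) = x^3*y - x^2*z - 2*x*y + z
tr(b a b a) = tr(a b) * tr(a b) - tr(1)   [split at repeated a] = z^2 - 2
tr(b a b) = tr(b) * tr(a b) - tr(a) = y*z - x
tr(a b a^2 b) = tr(a) * tr(b a b a) - tr(b a b) = x*z^2 - y*z - x
tr(a^2 b^-1 a b) = tr(a b a^2) * tr(b) - tr(a b a^2 b) = x^2*y*z - x*y^2 - x*z^2 + x
tr(b^-1 a b^-1 a^2) = tr(a^2 b^-1 a) * tr(b) - tr(a^2 b^-1 a b) = x^3*y^2 - 2*x^2*y*z - x*y^2 + x*z^2 + y*z - x
tr(b^-1 a^2 b^-2 a) = tr(b^-1 a b^-1 a^2) * tr(b) - tr(b^-1 a b^-1 a^2 b) = x^3*y^3 - 2*x^2*y^2*z - x^3*y - x*y^3 + x*y*z^2 + x^2*z + y^2*z + x*y - z
tr(b^-2 a^-1 b^-1 a^2) = tr(b^-1 a^2 b^-2) * tr(a) - tr(b^-1 a^2 b^-2 a) = x^2*y^2*z - x^3*y - x*y*z^2 - y^2*z + 2*x*y + z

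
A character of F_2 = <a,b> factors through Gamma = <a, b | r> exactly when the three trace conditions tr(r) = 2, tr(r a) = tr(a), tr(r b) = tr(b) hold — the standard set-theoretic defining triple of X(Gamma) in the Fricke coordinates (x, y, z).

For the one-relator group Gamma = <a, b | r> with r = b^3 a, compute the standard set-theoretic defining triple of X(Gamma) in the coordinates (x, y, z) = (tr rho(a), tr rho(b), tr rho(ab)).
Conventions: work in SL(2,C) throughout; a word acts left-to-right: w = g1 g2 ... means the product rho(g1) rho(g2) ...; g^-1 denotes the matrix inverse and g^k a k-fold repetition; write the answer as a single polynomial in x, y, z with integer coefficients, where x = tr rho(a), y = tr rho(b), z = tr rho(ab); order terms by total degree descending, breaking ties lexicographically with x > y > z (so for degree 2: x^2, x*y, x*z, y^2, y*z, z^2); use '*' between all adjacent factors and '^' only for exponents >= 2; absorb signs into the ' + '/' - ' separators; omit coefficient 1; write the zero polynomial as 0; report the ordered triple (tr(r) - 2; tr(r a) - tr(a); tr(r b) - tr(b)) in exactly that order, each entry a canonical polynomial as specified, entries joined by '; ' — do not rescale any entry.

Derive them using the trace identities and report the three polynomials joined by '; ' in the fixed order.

trace(a b^2) = trace(b) * trace(a b) - trace(a) = y*z - x
trace(b^3 a) = trace(b) * trace(a b^2) - trace(a b) = y^2*z - x*y - z
trace(b^2) = trace(b) * trace(b) - trace(1) = y^2 - 2
trace(b^3) = trace(b) * trace(b^2) - trace(b) = y^3 - 3*y
trace(b^3 a^2) = trace(a) * trace(b^3 a) - trace(b^3) = x*y^2*z - x^2*y - y^3 - x*z + 3*y
trace(b^3 a b) = trace(b) * trace(a b^3) - trace(a b^2)  (reduce the b square) = y^3*z - x*y^2 - 2*y*z + x
assemble the triple (trace(r) - 2; trace(r a) - x; trace(r b) - y)

y^2*z - x*y - z - 2; x*y^2*z - x^2*y - y^3 - x*z - x + 3*y; y^3*z - x*y^2 - 2*y*z + x - y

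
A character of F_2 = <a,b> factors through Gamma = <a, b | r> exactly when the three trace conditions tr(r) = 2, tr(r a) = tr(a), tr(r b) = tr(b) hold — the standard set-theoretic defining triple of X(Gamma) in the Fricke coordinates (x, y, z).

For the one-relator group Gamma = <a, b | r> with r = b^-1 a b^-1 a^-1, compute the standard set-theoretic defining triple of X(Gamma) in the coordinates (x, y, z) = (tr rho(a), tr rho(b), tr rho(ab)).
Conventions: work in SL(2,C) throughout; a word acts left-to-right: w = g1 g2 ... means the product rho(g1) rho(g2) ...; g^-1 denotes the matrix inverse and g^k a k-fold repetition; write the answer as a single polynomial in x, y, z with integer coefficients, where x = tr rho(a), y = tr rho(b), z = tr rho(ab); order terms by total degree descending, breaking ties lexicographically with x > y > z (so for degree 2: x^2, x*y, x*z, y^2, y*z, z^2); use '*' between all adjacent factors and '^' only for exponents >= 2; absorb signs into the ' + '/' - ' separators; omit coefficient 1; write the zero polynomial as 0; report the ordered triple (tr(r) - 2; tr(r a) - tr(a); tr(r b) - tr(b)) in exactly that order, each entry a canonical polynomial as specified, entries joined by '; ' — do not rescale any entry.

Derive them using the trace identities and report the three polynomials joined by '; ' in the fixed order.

so tr(b^-1) = tr(b) = y
tr(b a b) = tr(b) tr(a b) - tr(a)  (reduce the b square) = y*z - x
reduce: tr(b a b a) = tr(a b) tr(a b) - tr(1)  (split on a) = z^2 - 2
tr(a^-1 b a b) = tr(b a b) tr(a) - tr(b a b a)  (eliminate a^-1) = x*y*z - x^2 - z^2 + 2
so tr(a b^-1 a^-1 b) = tr(a^-1 b a) tr(b) - tr(a^-1 b a b)  (eliminate b^-1) = -x*y*z + x^2 + y^2 + z^2 - 2
so tr(b^-1 a b^-1 a^-1) = tr(a b^-1 a^-1) tr(b) - tr(a b^-1 a^-1 b)  (eliminate b^-1) = x*y*z - x^2 - z^2 + 2
so tr(a b^-1) = tr(a) tr(b) - tr(a b)   [inverse elimination on b] = x*y - z
so tr(b^-1 a b^-1) = tr(a b^-1) tr(b) - tr(a)   [inverse elimination on b] = x*y^2 - y*z - x
assemble the triple (tr(r) - 2; tr(r a) - x; tr(r b) - y)

x*y*z - x^2 - z^2; x*y^2 - y*z - 2*x; 0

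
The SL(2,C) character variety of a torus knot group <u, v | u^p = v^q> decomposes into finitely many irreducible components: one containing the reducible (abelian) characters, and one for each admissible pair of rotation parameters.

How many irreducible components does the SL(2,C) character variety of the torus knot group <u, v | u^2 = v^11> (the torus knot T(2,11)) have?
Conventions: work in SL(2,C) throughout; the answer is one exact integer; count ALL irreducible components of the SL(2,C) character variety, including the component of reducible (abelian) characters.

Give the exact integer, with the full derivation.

6

Gamma = < u, v | u^2 = v^11 > (torus knot T(2,11)); the central element u^2 = v^11 acts as +I or -I in any irreducible SL(2,C) representation.
So on each irreducible component the traces are pinned: tr(u) = 2*cos(pi*alpha/2) with 1 <= alpha <= 1, tr(v) = 2*cos(pi*beta/11) with 1 <= beta <= 10.
Consistency of u^2 = (-1)^alpha I with v^11 = (-1)^beta I forces alpha = beta (mod 2).
count pairs: odd alpha (1 choices) x odd beta (5), plus even alpha (0) x even beta (5): 1*5 + 0*5 = 5.
That is 5 components of irreducible characters, and with the reducible (abelian) component the total is 6.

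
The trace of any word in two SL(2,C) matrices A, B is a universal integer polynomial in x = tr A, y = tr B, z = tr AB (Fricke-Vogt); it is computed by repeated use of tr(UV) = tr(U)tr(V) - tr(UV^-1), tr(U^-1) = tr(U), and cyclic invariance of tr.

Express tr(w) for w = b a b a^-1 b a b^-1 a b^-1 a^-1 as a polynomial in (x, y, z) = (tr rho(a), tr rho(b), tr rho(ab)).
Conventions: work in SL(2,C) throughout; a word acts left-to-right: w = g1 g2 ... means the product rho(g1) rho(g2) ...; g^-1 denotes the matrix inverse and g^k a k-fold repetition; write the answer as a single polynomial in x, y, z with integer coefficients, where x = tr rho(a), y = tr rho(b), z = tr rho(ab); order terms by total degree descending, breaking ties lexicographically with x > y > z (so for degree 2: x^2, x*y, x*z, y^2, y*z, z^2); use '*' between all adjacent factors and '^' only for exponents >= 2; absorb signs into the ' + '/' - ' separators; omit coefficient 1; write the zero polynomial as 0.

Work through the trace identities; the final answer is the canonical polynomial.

-x^3*y^3*z^2 + 2*x^4*y^2*z + x^2*y^4*z + 3*x^2*y^2*z^3 - x^5*y - x^3*y^3 - 4*x^3*y*z^2 - 2*x*y^3*z^2 - 3*x*y*z^4 + x^4*z - 4*x^2*y^2*z + 2*x^2*z^3 + y^2*z^3 + z^5 + 5*x^3*y + x*y^3 + 10*x*y*z^2 - 5*x^2*z - y^2*z - 5*z^3 - 4*x*y + 5*z

trace(b^2 a) = trace(b)*trace(a b) - trace(a) = y*z - x
trace(b^2) = trace(b)*trace(b) - trace(1) = y^2 - 2
trace(b a^2 b) = trace(a)*trace(b^2 a) - trace(b^2) = x*y*z - x^2 - y^2 + 2
trace(b a b a) = trace(a b)*trace(a b) - trace(1)   [split at repeated a] = z^2 - 2
trace(b a^2 b a) = trace(a)*trace(b a b a) - trace(b a b) = x*z^2 - y*z - x
trace(a b a^-1 b a) = trace(b a^2 b)*trace(a) - trace(b a^2 b a) = x^2*y*z - x^3 - x*y^2 - x*z^2 + y*z + 3*x
trace(a b a) = trace(a)*trace(b a) - trace(b) = x*z - y
trace(a^2 b a) = trace(a)*trace(a b a) - trace(a b) = x^2*z - x*y - z
trace(a b^2 a^2 b) = trace(b)*trace(a^2 b a b) - trace(a^2 b a) = x*y*z^2 - x^2*z - y^2*z + z
trace(a^2) = trace(a)*trace(a) - trace(1) = x^2 - 2
trace(a^3) = trace(a)*trace(a^2) - trace(a) = x^3 - 3*x
trace(a b^2 a^2) = trace(b)*trace(a^3 b) - trace(a^3) = x^2*y*z - x^3 - x*y^2 - y*z + 3*x
trace(b a b^2 a^2 b) = trace(b)*trace(a b^2 a^2 b) - trace(a b^2 a^2) = x*y^2*z^2 - 2*x^2*y*z - y^3*z + x^3 + x*y^2 + 2*y*z - 3*x
trace(b a b a b a) = trace(b a b a)*trace(b a) - trace(a b)   [split at repeated b] = z^3 - 3*z
trace(b a b a b) = trace(b)*trace(a b a b) - trace(a b a) = y*z^2 - x*z - y
trace(a^2 b a b a b) = trace(a)*trace(b a b a b a) - trace(b a b a b) = x*z^3 - y*z^2 - 2*x*z + y
trace(a^2 b a b a) = trace(a)*trace(a b a b a) - trace(a b a b) = x^2*z^2 - x*y*z - x^2 - z^2 + 2
trace(b a b^2 a^2 b a) = trace(b)*trace(a^2 b a b a b) - trace(a^2 b a b a) = x*y*z^3 - x^2*z^2 - y^2*z^2 - x*y*z + x^2 + y^2 + z^2 - 2
trace(b a^2 b a^-1 b a b) = trace(b a b^2 a^2 b)*trace(a) - trace(b a b^2 a^2 b a) = x^2*y^2*z^2 - 2*x^3*y*z - x*y^3*z - x*y*z^3 + x^4 + x^2*y^2 + x^2*z^2 + y^2*z^2 + 3*x*y*z - 4*x^2 - y^2 - z^2 + 2
trace(b^2 a b a b a) = trace(b)*trace(a b a b a b) - trace(a b a b a) = y*z^3 - x*z^2 - 2*y*z + x
trace(b^2 a b a b) = trace(b)*trace(a b a b^2) - trace(a b a b) = y^2*z^2 - x*y*z - y^2 - z^2 + 2
trace(b a b a b a^2 b) = trace(a)*trace(b^2 a b a b a) - trace(b^2 a b a b) = x*y*z^3 - x^2*z^2 - y^2*z^2 - x*y*z + x^2 + y^2 + z^2 - 2
trace(b a b a b a b a) = trace(a b)*trace(a b a b a b) - trace(a^-1 b^-1 a^-1 b^-1)   [split at repeated a] = z^4 - 4*z^2 + 2
trace(b a b a b a^2 b a) = trace(a)*trace(b a b a b a b a) - trace(b a b a b a b) = x*z^4 - y*z^3 - 3*x*z^2 + 2*y*z + x
trace(b a^2 b a^-1 b a b a) = trace(b a b a b a^2 b)*trace(a) - trace(b a b a b a^2 b a) = x^2*y*z^3 - x^3*z^2 - x*y^2*z^2 - x*z^4 - x^2*y*z + y*z^3 + x^3 + x*y^2 + 4*x*z^2 - 2*y*z - 3*x
trace(a b a^-1 b a b a^-1 b a) = trace(b a^2 b a^-1 b a b)*trace(a) - trace(b a^2 b a^-1 b a b a) = x^3*y^2*z^2 - 2*x^4*y*z - x^2*y^3*z - 2*x^2*y*z^3 + x^5 + x^3*y^2 + 2*x^3*z^2 + 2*x*y^2*z^2 + x*z^4 + 4*x^2*y*z - y*z^3 - 5*x^3 - 2*x*y^2 - 5*x*z^2 + 2*y*z + 5*x
trace(b a b^2 a b a b) = trace(b)*trace(a b a b^2 a b) - trace(a b a b^2 a) = y^2*z^3 - 2*x*y*z^2 + x^2*z - y^2*z + x*y - z
trace(b a b^2 a b a b a) = trace(b)*trace(a b a b a b a b) - trace(a b a b a b a) = y*z^4 - x*z^3 - 3*y*z^2 + 2*x*z + y
trace(b a b a b a^-1 b a b) = trace(b a b^2 a b a b)*trace(a) - trace(b a b^2 a b a b a) = x*y^2*z^3 - 2*x^2*y*z^2 - y*z^4 + x^3*z - x*y^2*z + x*z^3 + x^2*y + 3*y*z^2 - 3*x*z - y
trace(b a b a b a b a b a) = trace(a b)*trace(a b a b a b a b) - trace(a^-1 b^-1 a^-1 b^-1 a^-1 b^-1)   [split at repeated a] = z^5 - 5*z^3 + 5*z
trace(b a b a b a^-1 b a b a) = trace(b a b a b a b a b)*trace(a) - trace(b a b a b a b a b a) = x*y*z^4 - x^2*z^3 - z^5 - 3*x*y*z^2 + 2*x^2*z + 5*z^3 + x*y - 5*z
trace(a b a^-1 b a b a^-1 b a b) = trace(b a b a b a^-1 b a b)*trace(a) - trace(b a b a b a^-1 b a b a) = x^2*y^2*z^3 - 2*x^3*y*z^2 - 2*x*y*z^4 + x^4*z - x^2*y^2*z + 2*x^2*z^3 + z^5 + x^3*y + 6*x*y*z^2 - 5*x^2*z - 5*z^3 - 2*x*y + 5*z
trace(a^-1 b a b a^-1 b a b^-1 a b) = trace(a b a^-1 b a b a^-1 b a)*trace(b) - trace(a b a^-1 b a b a^-1 b a b) = x^3*y^3*z^2 - 2*x^4*y^2*z - x^2*y^4*z - 3*x^2*y^2*z^3 + x^5*y + x^3*y^3 + 4*x^3*y*z^2 + 2*x*y^3*z^2 + 3*x*y*z^4 - x^4*z + 5*x^2*y^2*z - 2*x^2*z^3 - y^2*z^3 - z^5 - 6*x^3*y - 2*x*y^3 - 11*x*y*z^2 + 5*x^2*z + 2*y^2*z + 5*z^3 + 7*x*y - 5*z
trace(b a b a^-1 b a b^-1 a b^-1 a^-1) = trace(a^-1 b a b a^-1 b a b^-1 a)*trace(b) - trace(a^-1 b a b a^-1 b a b^-1 a b) = -x^3*y^3*z^2 + 2*x^4*y^2*z + x^2*y^4*z + 3*x^2*y^2*z^3 - x^5*y - x^3*y^3 - 4*x^3*y*z^2 - 2*x*y^3*z^2 - 3*x*y*z^4 + x^4*z - 4*x^2*y^2*z + 2*x^2*z^3 + y^2*z^3 + z^5 + 5*x^3*y + x*y^3 + 10*x*y*z^2 - 5*x^2*z - y^2*z - 5*z^3 - 4*x*y + 5*z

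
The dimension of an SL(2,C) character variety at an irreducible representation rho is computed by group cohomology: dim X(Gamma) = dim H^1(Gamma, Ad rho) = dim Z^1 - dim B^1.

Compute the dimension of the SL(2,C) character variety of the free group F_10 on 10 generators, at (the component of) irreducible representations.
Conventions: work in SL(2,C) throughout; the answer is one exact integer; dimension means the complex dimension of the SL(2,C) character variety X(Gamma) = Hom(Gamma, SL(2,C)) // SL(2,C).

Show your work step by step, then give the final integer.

27

The free group F_10: 10 generators, no relators.
So Z^1 = (sl_2)^10 in full: dim Z^1 = 30.
dim B^1 = 3: the coboundary map is injective because an irreducible image has centralizer 0 in sl_2.
Therefore dim X = 30 - 3 = 27.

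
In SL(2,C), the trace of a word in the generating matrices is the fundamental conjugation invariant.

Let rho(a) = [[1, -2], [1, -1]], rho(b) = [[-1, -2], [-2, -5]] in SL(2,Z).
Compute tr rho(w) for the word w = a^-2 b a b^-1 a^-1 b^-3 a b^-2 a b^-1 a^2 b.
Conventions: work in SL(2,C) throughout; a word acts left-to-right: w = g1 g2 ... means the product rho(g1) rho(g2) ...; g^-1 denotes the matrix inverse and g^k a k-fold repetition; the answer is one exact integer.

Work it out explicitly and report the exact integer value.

-521634

rho(a^-1) = [[-1, 2], [-1, 1]]
... * rho(a^-1) = [[-1, 2], [-1, 1]]  ->  [[-1, 0], [0, -1]]
... * rho(b) = [[-1, -2], [-2, -5]]  ->  [[1, 2], [2, 5]]
... * rho(a) = [[1, -2], [1, -1]]  ->  [[3, -4], [7, -9]]
... * rho(b^-1) = [[-5, 2], [2, -1]]  ->  [[-23, 10], [-53, 23]]
... * rho(a^-1) = [[-1, 2], [-1, 1]]  ->  [[13, -36], [30, -83]]
... * rho(b^-1) = [[-5, 2], [2, -1]]  ->  [[-137, 62], [-316, 143]]
... * rho(b^-1) = [[-5, 2], [2, -1]]  ->  [[809, -336], [1866, -775]]
... * rho(b^-1) = [[-5, 2], [2, -1]]  ->  [[-4717, 1954], [-10880, 4507]]
... * rho(a) = [[1, -2], [1, -1]]  ->  [[-2763, 7480], [-6373, 17253]]
... * rho(b^-1) = [[-5, 2], [2, -1]]  ->  [[28775, -13006], [66371, -29999]]
... * rho(b^-1) = [[-5, 2], [2, -1]]  ->  [[-169887, 70556], [-391853, 162741]]
... * rho(a) = [[1, -2], [1, -1]]  ->  [[-99331, 269218], [-229112, 620965]]
... * rho(b^-1) = [[-5, 2], [2, -1]]  ->  [[1035091, -467880], [2387490, -1079189]]
... * rho(a) = [[1, -2], [1, -1]]  ->  [[567211, -1602302], [1308301, -3695791]]
... * rho(a) = [[1, -2], [1, -1]]  ->  [[-1035091, 467880], [-2387490, 1079189]]
... * rho(b) = [[-1, -2], [-2, -5]]  ->  [[99331, -269218], [229112, -620965]]
tr = 99331 + -620965 = -521634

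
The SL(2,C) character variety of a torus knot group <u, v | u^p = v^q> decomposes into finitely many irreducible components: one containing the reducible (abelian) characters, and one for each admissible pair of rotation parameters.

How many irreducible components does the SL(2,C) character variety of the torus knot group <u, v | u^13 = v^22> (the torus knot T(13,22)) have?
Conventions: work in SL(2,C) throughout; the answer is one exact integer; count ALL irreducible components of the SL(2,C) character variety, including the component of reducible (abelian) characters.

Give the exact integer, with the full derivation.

For T(13,22): irreducibility forces the central element u^13 = v^22 to one of +I, -I.
So on each irreducible component the traces are pinned: tr(u) = 2*cos(pi*alpha/13) with 1 <= alpha <= 12, tr(v) = 2*cos(pi*beta/22) with 1 <= beta <= 21.
u^13 = (-1)^alpha I and v^22 = (-1)^beta I must agree, so alpha and beta have equal parity.
Enumerate parity-matched pairs: 6*11 odd-odd plus 6*10 even-even gives 126.
That is 126 components of irreducible characters, and with the reducible (abelian) component the total is 127.

127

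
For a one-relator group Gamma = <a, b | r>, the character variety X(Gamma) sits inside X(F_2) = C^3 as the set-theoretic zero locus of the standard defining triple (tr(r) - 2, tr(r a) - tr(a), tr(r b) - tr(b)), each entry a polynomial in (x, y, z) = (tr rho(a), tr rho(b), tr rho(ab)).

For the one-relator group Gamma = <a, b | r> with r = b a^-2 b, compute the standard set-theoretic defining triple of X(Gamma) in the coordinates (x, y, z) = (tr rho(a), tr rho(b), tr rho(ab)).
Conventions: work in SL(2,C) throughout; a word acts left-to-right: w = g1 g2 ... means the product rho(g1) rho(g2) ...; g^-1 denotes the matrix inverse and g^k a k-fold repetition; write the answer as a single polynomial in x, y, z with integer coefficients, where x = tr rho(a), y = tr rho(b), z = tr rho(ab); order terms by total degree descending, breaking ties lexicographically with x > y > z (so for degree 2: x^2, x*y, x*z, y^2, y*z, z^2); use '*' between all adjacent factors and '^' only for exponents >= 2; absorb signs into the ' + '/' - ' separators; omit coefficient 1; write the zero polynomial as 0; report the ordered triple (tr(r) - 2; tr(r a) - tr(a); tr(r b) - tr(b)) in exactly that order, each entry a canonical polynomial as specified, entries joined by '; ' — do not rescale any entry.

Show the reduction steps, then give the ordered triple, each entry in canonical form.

apply: trace(b^2) = trace(b) trace(b) - trace(1)   [square of b] = y^2 - 2
trace(b^2 a) = trace(b) trace(a b) - trace(a)   [square of b] = y*z - x
use: trace(b^2 a^-1) = trace(b^2) trace(a) - trace(b^2 a)   [inverse elimination on a] = x*y^2 - y*z - x
trace(b a^-2 b) = trace(b^2 a^-1) trace(a) - trace(b^2)   [inverse elimination on a] = x^2*y^2 - x*y*z - x^2 - y^2 + 2
trace(b a b a) = trace(b a) trace(b a) - trace(1)   [split at a repeated b] = z^2 - 2
apply: trace(a^-1 b a b) = trace(b a b) trace(a) - trace(b a b a)   [inverse elimination on a] = x*y*z - x^2 - z^2 + 2
use: trace(b a^-2 b a) = trace(a^-1 b a b) trace(a) - trace(a^-1 b a b a)   [inverse elimination on a] = x^2*y*z - x^3 - x*z^2 - y*z + 3*x
apply: trace(b^3) = trace(b) trace(b^2) - trace(b)  (reduce the b square) = y^3 - 3*y
apply: trace(b^3 a) = trace(b) trace(b a b) - trace(b a)  (reduce the b square) = y^2*z - x*y - z
use: trace(b^3 a^-1) = trace(b^3) trace(a) - trace(b^3 a)  (eliminate a^-1) = x*y^3 - y^2*z - 2*x*y + z
apply: trace(b a^-2 b^2) = trace(b^3 a^-1) trace(a) - trace(b^3)  (eliminate a^-1) = x^2*y^3 - x*y^2*z - 2*x^2*y - y^3 + x*z + 3*y
assemble the triple (trace(r) - 2; trace(r a) - x; trace(r b) - y)

x^2*y^2 - x*y*z - x^2 - y^2; x^2*y*z - x^3 - x*z^2 - y*z + 2*x; x^2*y^3 - x*y^2*z - 2*x^2*y - y^3 + x*z + 2*y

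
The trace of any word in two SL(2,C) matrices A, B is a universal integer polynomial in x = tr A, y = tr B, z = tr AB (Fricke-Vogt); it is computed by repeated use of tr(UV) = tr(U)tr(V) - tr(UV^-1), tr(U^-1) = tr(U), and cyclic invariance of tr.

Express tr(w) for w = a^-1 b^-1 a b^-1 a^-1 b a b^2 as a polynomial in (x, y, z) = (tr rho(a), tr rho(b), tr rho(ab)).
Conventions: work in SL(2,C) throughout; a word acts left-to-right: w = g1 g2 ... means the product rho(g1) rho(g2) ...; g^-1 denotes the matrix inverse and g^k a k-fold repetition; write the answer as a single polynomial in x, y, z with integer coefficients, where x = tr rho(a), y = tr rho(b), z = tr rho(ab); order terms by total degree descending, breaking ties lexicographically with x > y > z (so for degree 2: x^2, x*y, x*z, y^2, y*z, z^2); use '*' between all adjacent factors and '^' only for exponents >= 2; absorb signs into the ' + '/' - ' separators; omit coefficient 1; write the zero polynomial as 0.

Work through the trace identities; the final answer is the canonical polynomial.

next, tr(a b a) = tr(a) * tr(b a) - tr(b)   [square of a] = x*z - y
tr(b a b a) = tr(a b) * tr(a b) - tr(1)   [split at a repeated a] = z^2 - 2
tr(b a b) = tr(b) * tr(a b) - tr(a)   [square of b] = y*z - x
tr(a b a b a) = tr(a) * tr(b a b a) - tr(b a b)   [square of a] = x*z^2 - y*z - x
and tr(a b a b a b) = tr(b a) * tr(b a b a) - tr(b^-1 a^-1)   [split at a repeated b] = z^3 - 3*z
tr(b a b a b^-1 a) = tr(a b a b a) * tr(b) - tr(a b a b a b)   [inverse elimination on b] = x*y*z^2 - y^2*z - z^3 - x*y + 3*z
and tr(a b^-1 a^-1 b a b) = tr(b a b a b^-1) * tr(a) - tr(b a b a b^-1 a)   [inverse elimination on a] = -x*y*z^2 + x^2*z + y^2*z + z^3 - 3*z
and tr(b a b^2 a) = tr(b) * tr(a b a b) - tr(a b a)   [square of b] = y*z^2 - x*z - y
next, tr(b a b^2) = tr(b) * tr(b a b) - tr(b a)   [square of b] = y^2*z - x*y - z
tr(a b^2 a^2 b) = tr(a) * tr(b a b^2 a) - tr(b a b^2)   [square of a] = x*y*z^2 - x^2*z - y^2*z + z
and tr(a^2) = tr(a) * tr(a) - tr(1)   [square of a] = x^2 - 2
and tr(b^2 a^2) = tr(b) * tr(a^2 b) - tr(a^2)   [square of b] = x*y*z - x^2 - y^2 + 2
next, tr(a b^2 a^2) = tr(a) * tr(b^2 a^2) - tr(b^2 a)   [square of a] = x^2*y*z - x^3 - x*y^2 - y*z + 3*x
and tr(b a b^2 a^2 b) = tr(b) * tr(a b^2 a^2 b) - tr(a b^2 a^2)   [square of b] = x*y^2*z^2 - 2*x^2*y*z - y^3*z + x^3 + x*y^2 + 2*y*z - 3*x
next, tr(b a b a b^2 a) = tr(b) * tr(a b a b a b) - tr(a b a b a)   [square of b] = y*z^3 - x*z^2 - 2*y*z + x
tr(b a b a b^2) = tr(b) * tr(a b a b^2) - tr(a b a b)   [square of b] = y^2*z^2 - x*y*z - y^2 - z^2 + 2
tr(b a b^2 a^2 b a) = tr(a) * tr(b a b a b^2 a) - tr(b a b a b^2)   [square of a] = x*y*z^3 - x^2*z^2 - y^2*z^2 - x*y*z + x^2 + y^2 + z^2 - 2
tr(a^-1 b a b^2 a^2 b) = tr(b a b^2 a^2 b) * tr(a) - tr(b a b^2 a^2 b a)   [inverse elimination on a] = x^2*y^2*z^2 - 2*x^3*y*z - x*y^3*z - x*y*z^3 + x^4 + x^2*y^2 + x^2*z^2 + y^2*z^2 + 3*x*y*z - 4*x^2 - y^2 - z^2 + 2
and tr(a b^-1 a^-1 b a b^2 a) = tr(a^-1 b a b^2 a^2) * tr(b) - tr(a^-1 b a b^2 a^2 b)   [inverse elimination on b] = -x^2*y^2*z^2 + 2*x^3*y*z + x*y^3*z + x*y*z^3 - x^4 - x^2*y^2 - x^2*z^2 - 4*x*y*z + 4*x^2 + z^2 - 2
tr(b a b^2 a b) = tr(b) * tr(a b^2 a b) - tr(a b^2 a)   [square of b] = y^2*z^2 - 2*x*y*z + x^2 - 2
and tr(b a b^2 a b a b) = tr(b) * tr(a b a b^2 a b) - tr(a b a b^2 a)   [square of b] = y^2*z^3 - 2*x*y*z^2 + x^2*z - y^2*z + x*y - z
tr(a b a b a b a b) = tr(a b a b) * tr(a b a b) - tr(1)   [split at a repeated a] = z^4 - 4*z^2 + 2
tr(a b a b a b a) = tr(a) * tr(b a b a b a) - tr(b a b a b)   [square of a] = x*z^3 - y*z^2 - 2*x*z + y
next, tr(b a b^2 a b a b a) = tr(b) * tr(a b a b a b a b) - tr(a b a b a b a)   [square of b] = y*z^4 - x*z^3 - 3*y*z^2 + 2*x*z + y
tr(a^-1 b a b^2 a b a b) = tr(b a b^2 a b a b) * tr(a) - tr(b a b^2 a b a b a)   [inverse elimination on a] = x*y^2*z^3 - 2*x^2*y*z^2 - y*z^4 + x^3*z - x*y^2*z + x*z^3 + x^2*y + 3*y*z^2 - 3*x*z - y
and tr(a b^-1 a^-1 b a b^2 a b) = tr(a^-1 b a b^2 a b a) * tr(b) - tr(a^-1 b a b^2 a b a b)   [inverse elimination on b] = -x*y^2*z^3 + 2*x^2*y*z^2 + y^3*z^2 + y*z^4 - x^3*z - x*y^2*z - x*z^3 - 3*y*z^2 + 3*x*z - y
tr(b^-1 a b^-1 a^-1 b a b^2 a) = tr(a b^-1 a^-1 b a b^2 a) * tr(b) - tr(a b^-1 a^-1 b a b^2 a b)   [inverse elimination on b] = -x^2*y^3*z^2 + 2*x^3*y^2*z + x*y^4*z + 2*x*y^2*z^3 - x^4*y - x^2*y^3 - 3*x^2*y*z^2 - y^3*z^2 - y*z^4 + x^3*z - 3*x*y^2*z + x*z^3 + 4*x^2*y + 4*y*z^2 - 3*x*z - y
next, tr(a^-1 b^-1 a b^-1 a^-1 b a b^2) = tr(b^-1 a b^-1 a^-1 b a b^2) * tr(a) - tr(b^-1 a b^-1 a^-1 b a b^2 a)   [inverse elimination on a] = x^2*y^3*z^2 - 2*x^3*y^2*z - x*y^4*z - 2*x*y^2*z^3 + x^4*y + x^2*y^3 + 2*x^2*y*z^2 + y^3*z^2 + y*z^4 + 4*x*y^2*z - 4*x^2*y - 4*y*z^2 + y

x^2*y^3*z^2 - 2*x^3*y^2*z - x*y^4*z - 2*x*y^2*z^3 + x^4*y + x^2*y^3 + 2*x^2*y*z^2 + y^3*z^2 + y*z^4 + 4*x*y^2*z - 4*x^2*y - 4*y*z^2 + y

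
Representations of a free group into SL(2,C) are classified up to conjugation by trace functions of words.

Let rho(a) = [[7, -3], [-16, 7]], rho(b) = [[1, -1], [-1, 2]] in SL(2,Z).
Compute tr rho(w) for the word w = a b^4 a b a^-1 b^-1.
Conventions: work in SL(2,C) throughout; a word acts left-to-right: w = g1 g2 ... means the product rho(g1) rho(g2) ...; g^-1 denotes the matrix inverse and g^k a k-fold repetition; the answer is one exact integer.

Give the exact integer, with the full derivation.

88816

rho(a) = [[7, -3], [-16, 7]]
... * rho(b) = [[1, -1], [-1, 2]]  ->  [[10, -13], [-23, 30]]
... * rho(b) = [[1, -1], [-1, 2]]  ->  [[23, -36], [-53, 83]]
... * rho(b) = [[1, -1], [-1, 2]]  ->  [[59, -95], [-136, 219]]
... * rho(b) = [[1, -1], [-1, 2]]  ->  [[154, -249], [-355, 574]]
... * rho(a) = [[7, -3], [-16, 7]]  ->  [[5062, -2205], [-11669, 5083]]
... * rho(b) = [[1, -1], [-1, 2]]  ->  [[7267, -9472], [-16752, 21835]]
... * rho(a^-1) = [[7, 3], [16, 7]]  ->  [[-100683, -44503], [232096, 102589]]
... * rho(b^-1) = [[2, 1], [1, 1]]  ->  [[-245869, -145186], [566781, 334685]]
tr = -245869 + 334685 = 88816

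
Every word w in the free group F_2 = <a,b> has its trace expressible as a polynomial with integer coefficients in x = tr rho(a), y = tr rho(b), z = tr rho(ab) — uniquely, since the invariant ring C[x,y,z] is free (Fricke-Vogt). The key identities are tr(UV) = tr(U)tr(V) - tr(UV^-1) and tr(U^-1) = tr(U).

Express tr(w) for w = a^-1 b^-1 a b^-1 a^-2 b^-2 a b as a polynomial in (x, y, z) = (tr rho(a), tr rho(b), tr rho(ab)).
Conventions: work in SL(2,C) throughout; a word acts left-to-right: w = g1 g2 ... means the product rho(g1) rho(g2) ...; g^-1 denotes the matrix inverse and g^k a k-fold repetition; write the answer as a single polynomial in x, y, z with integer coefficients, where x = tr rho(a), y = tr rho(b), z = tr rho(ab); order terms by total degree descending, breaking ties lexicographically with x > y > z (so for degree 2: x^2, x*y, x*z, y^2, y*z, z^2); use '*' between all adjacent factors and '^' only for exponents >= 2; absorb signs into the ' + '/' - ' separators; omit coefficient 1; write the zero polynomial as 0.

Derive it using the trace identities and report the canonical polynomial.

-x^3*y^3*z^2 + 2*x^4*y^2*z + 2*x^2*y^4*z + 2*x^2*y^2*z^3 - x^5*y - 2*x^3*y^3 - 2*x^3*y*z^2 - x*y^5 - 3*x*y^3*z^2 - x*y*z^4 - 5*x^2*y^2*z + y^4*z + y^2*z^3 + 6*x^3*y + 6*x*y^3 + 7*x*y*z^2 - x^2*z - 4*y^2*z - z^3 - 9*x*y + 3*z

and tr(b^-1) = tr(b) = y
and tr(a^2) = tr(a) tr(a) - tr(1)   [square of a] = x^2 - 2
tr(a b a) = tr(a) tr(b a) - tr(b)   [square of a] = x*z - y
and tr(a^2 b a) = tr(a) tr(a b a) - tr(a b)   [square of a] = x^2*z - x*y - z
tr(b a b a) = tr(b a) tr(b a) - tr(1)   [split at a repeated b] = z^2 - 2
tr(b a b) = tr(b) tr(a b) - tr(a)   [square of b] = y*z - x
next, tr(a^2 b a b) = tr(a) tr(b a b a) - tr(b a b)   [square of a] = x*z^2 - y*z - x
tr(b^-1 a^2 b a) = tr(a^2 b a) tr(b) - tr(a^2 b a b)   [inverse elimination on b] = x^2*y*z - x*y^2 - x*z^2 + x
tr(a b a^-1 b^-1 a) = tr(b^-1 a^2 b) tr(a) - tr(b^-1 a^2 b a)   [inverse elimination on a] = -x^2*y*z + x^3 + x*y^2 + x*z^2 - 3*x
next, tr(a b^-1 a b a) = tr(a b a^2) tr(b) - tr(a b a^2 b)   [inverse elimination on b] = x^2*y*z - x*y^2 - x*z^2 + x
tr(a b a b a^2) = tr(a) tr(a b a b a) - tr(a b a b)   [square of a] = x^2*z^2 - x*y*z - x^2 - z^2 + 2
next, tr(b a b a b a) = tr(b a b a) tr(b a) - tr(a b)   [split at a repeated b] = z^3 - 3*z
tr(b a b a b) = tr(b) tr(a b a b) - tr(a b a)   [square of b] = y*z^2 - x*z - y
next, tr(a b a b a^2 b) = tr(a) tr(b a b a b a) - tr(b a b a b)   [square of a] = x*z^3 - y*z^2 - 2*x*z + y
next, tr(a b^-1 a b a b a) = tr(a b a b a^2) tr(b) - tr(a b a b a^2 b)   [inverse elimination on b] = x^2*y*z^2 - x*y^2*z - x*z^3 - x^2*y + 2*x*z + y
next, tr(a b a b a b a b) = tr(a b a b) tr(a b a b) - tr(1)   [split at a repeated a] = z^4 - 4*z^2 + 2
and tr(a b^-1 a b a b a b) = tr(a b a b a b a) tr(b) - tr(a b a b a b a b)   [inverse elimination on b] = x*y*z^3 - y^2*z^2 - z^4 - 2*x*y*z + y^2 + 4*z^2 - 2
tr(b^-1 a b^-1 a b a b a) = tr(a b^-1 a b a b a) tr(b) - tr(a b^-1 a b a b a b)   [inverse elimination on b] = x^2*y^2*z^2 - x*y^3*z - 2*x*y*z^3 - x^2*y^2 + y^2*z^2 + z^4 + 4*x*y*z - 4*z^2 + 2
next, tr(b a b a^-1 b^-1 a b^-1 a) = tr(b^-1 a b^-1 a b a b) tr(a) - tr(b^-1 a b^-1 a b a b a)   [inverse elimination on a] = -x^2*y^2*z^2 + x^3*y*z + x*y^3*z + 2*x*y*z^3 - x^2*z^2 - y^2*z^2 - z^4 - 4*x*y*z + x^2 + 4*z^2 - 2
tr(a b a^-1 b^-1 a b^-1 a^-1 b) = tr(b a b a^-1 b^-1 a b^-1) tr(a) - tr(b a b a^-1 b^-1 a b^-1 a)   [inverse elimination on a] = x^2*y^2*z^2 - 2*x^3*y*z - x*y^3*z - 2*x*y*z^3 + x^4 + x^2*y^2 + 2*x^2*z^2 + y^2*z^2 + z^4 + 4*x*y*z - 4*x^2 - 4*z^2 + 2
tr(a b a^-1 b^-1 a b^-1 a^-1 b^-1) = tr(a b a^-1 b^-1 a b^-1 a^-1) tr(b) - tr(a b a^-1 b^-1 a b^-1 a^-1 b)   [inverse elimination on b] = -x^2*y^2*z^2 + 2*x^3*y*z + x*y^3*z + 2*x*y*z^3 - x^4 - x^2*y^2 - 2*x^2*z^2 - y^2*z^2 - z^4 - 4*x*y*z + 4*x^2 + y^2 + 4*z^2 - 2
tr(b^-2 a b a^-1 b^-1 a b^-1 a^-1) = tr(a b a^-1 b^-1 a b^-1 a^-1 b^-1) tr(b) - tr(a b a^-1 b^-1 a b^-1 a^-1)   [inverse elimination on b] = -x^2*y^3*z^2 + 2*x^3*y^2*z + x*y^4*z + 2*x*y^2*z^3 - x^4*y - x^2*y^3 - 2*x^2*y*z^2 - y^3*z^2 - y*z^4 - 4*x*y^2*z + 4*x^2*y + y^3 + 4*y*z^2 - 3*y
tr(a b^2 a) = tr(b) tr(a^2 b) - tr(a^2)   [square of b] = x*y*z - x^2 - y^2 + 2
tr(b a b^-1 a b) = tr(a b^2 a) tr(b) - tr(a b^2 a b)   [inverse elimination on b] = x*y^2*z - x^2*y - y^3 - y*z^2 + x*z + 3*y
next, tr(b a b^-1 a b a) = tr(a b a b a) tr(b) - tr(a b a b a b)   [inverse elimination on b] = x*y*z^2 - y^2*z - z^3 - x*y + 3*z
next, tr(a b^-1 a b a^-1 b) = tr(b a b^-1 a b) tr(a) - tr(b a b^-1 a b a)   [inverse elimination on a] = x^2*y^2*z - x^3*y - x*y^3 - 2*x*y*z^2 + x^2*z + y^2*z + z^3 + 4*x*y - 3*z
next, tr(b^-1 a b a^-1 b^-1 a) = tr(a b^-1 a b a^-1) tr(b) - tr(a b^-1 a b a^-1 b)   [inverse elimination on b] = -x^2*y^2*z + x^3*y + x*y^3 + 2*x*y*z^2 - x^2*z - y^2*z - z^3 - 3*x*y + 3*z
tr(b^-1 a b a^-1 b^-1 a b^-1) = tr(b^-1 a b a^-1 b^-1 a) tr(b) - tr(b^-1 a b a^-1 b^-1 a b)   [inverse elimination on b] = -x^2*y^3*z + x^3*y^2 + x*y^4 + 2*x*y^2*z^2 - y^3*z - y*z^3 - x^3 - 4*x*y^2 - x*z^2 + 3*y*z + 3*x
and tr(b^-2 a b a^-1 b^-1 a b^-1) = tr(b^-1 a b a^-1 b^-1 a b^-1) tr(b) - tr(b^-1 a b a^-1 b^-1 a)   [inverse elimination on b] = -x^2*y^4*z + x^3*y^3 + x*y^5 + 2*x*y^3*z^2 + x^2*y^2*z - y^4*z - y^2*z^3 - 2*x^3*y - 5*x*y^3 - 3*x*y*z^2 + x^2*z + 4*y^2*z + z^3 + 6*x*y - 3*z
tr(a^-1 b^-1 a b^-1 a^-2 b^-2 a b) = tr(b^-2 a b a^-1 b^-1 a b^-1 a^-1) tr(a) - tr(b^-2 a b a^-1 b^-1 a b^-1)   [inverse elimination on a] = -x^3*y^3*z^2 + 2*x^4*y^2*z + 2*x^2*y^4*z + 2*x^2*y^2*z^3 - x^5*y - 2*x^3*y^3 - 2*x^3*y*z^2 - x*y^5 - 3*x*y^3*z^2 - x*y*z^4 - 5*x^2*y^2*z + y^4*z + y^2*z^3 + 6*x^3*y + 6*x*y^3 + 7*x*y*z^2 - x^2*z - 4*y^2*z - z^3 - 9*x*y + 3*z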